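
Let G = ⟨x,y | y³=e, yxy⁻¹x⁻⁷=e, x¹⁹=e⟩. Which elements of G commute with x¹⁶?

⟨x¹⁶⟩ ⊆ C_G(x¹⁶) since powers of x¹⁶ commute with x¹⁶; so |C_G(x¹⁶)| ≥ |⟨x¹⁶⟩| = 19.
By orbit–stabilizer, |C_G(x¹⁶)| = |G| / |conj. class of x¹⁶| = 57 / 3 = 19.
The 19 elements commuting with x¹⁶ are {e, x, x², x³, x⁴, x⁵, x⁶, x⁷, x⁸, x⁹, x¹⁰, x¹¹, x¹², x¹³, x¹⁴, x¹⁵, x¹⁶, x¹⁷, x¹⁸}.

Answer: {e, x, x², x³, x⁴, x⁵, x⁶, x⁷, x⁸, x⁹, x¹⁰, x¹¹, x¹², x¹³, x¹⁴, x¹⁵, x¹⁶, x¹⁷, x¹⁸}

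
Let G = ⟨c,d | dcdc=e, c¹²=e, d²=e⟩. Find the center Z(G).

An element z ∈ Z(G) iff z commutes with every generator.
For example c⁶ is central: (c⁶)·c = c⁷ = c·(c⁶); (c⁶)·d = c⁶d = d·(c⁶).
Whereas c ∉ Z(G) since c·d = cd ≠ c¹¹d = d·c.
Checking each of the 24 elements this way gives Z(G) = {e, c⁶}, of order 2.

Answer: {e, c⁶}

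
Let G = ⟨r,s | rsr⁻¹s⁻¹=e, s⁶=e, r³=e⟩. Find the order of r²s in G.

Compute successive powers until reaching e:
  (r²s)¹ = r²s, (r²s)² = rs², (r²s)³ = s³, (r²s)⁴ = r²s⁴, (r²s)⁵ = rs⁵, (r²s)⁶ = e.
The smallest positive k with (r²s)ᵏ = e is 6.

Answer: 6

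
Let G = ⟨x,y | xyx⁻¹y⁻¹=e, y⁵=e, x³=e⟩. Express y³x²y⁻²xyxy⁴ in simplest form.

Multiply left to right, reducing at each step:
  (y³) · x² = x²y³
  (x²y³) · y⁻² = x²y
  (x²y) · x = y
  y · y = y²
  (y²) · x = xy²
  (xy²) · y⁴ = xy

Answer: xy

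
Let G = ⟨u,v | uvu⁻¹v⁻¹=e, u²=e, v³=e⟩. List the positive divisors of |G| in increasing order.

|G| = 6 = 2 · 3. By Lagrange's theorem the order of any subgroup divides 6; the divisors of 6 are 1, 2, 3, 6.

Answer: 1, 2, 3, 6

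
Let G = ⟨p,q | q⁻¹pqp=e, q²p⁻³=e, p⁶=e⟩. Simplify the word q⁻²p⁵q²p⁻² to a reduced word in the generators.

Multiply left to right, reducing at each step:
  (p³) · p⁵ = p²
  (p²) · q² = p⁵
  (p⁵) · p⁻² = p³

Answer: p³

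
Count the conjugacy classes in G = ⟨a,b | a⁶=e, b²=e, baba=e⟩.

The conjugacy classes (representative and size) are:
  [e] (size 1), [a⁵] (size 2), [a⁴] (size 2), [a³] (size 1), [b] (size 3), [a³b] (size 3).
Class equation: 1 + 2 + 2 + 1 + 3 + 3 = 12 = |G|. So G has 6 conjugacy classes.

Answer: 6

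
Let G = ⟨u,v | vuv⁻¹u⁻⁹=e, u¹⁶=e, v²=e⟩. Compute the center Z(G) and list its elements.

An element z ∈ Z(G) iff z commutes with every generator.
For example u² is central: (u²)·u = u³ = u·(u²); (u²)·v = u²v = v·(u²).
Whereas u ∉ Z(G) since u·v = uv ≠ u⁹v = v·u.
Checking each of the 32 elements this way gives Z(G) = {e, u², u⁴, u⁶, u⁸, u¹⁰, u¹², u¹⁴}, of order 8.

Answer: {e, u², u⁴, u⁶, u⁸, u¹⁰, u¹², u¹⁴}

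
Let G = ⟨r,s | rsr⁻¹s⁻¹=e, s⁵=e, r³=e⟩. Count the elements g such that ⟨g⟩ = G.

G is cyclic of order 15. An element generates G iff its order is 15, and a cyclic group of order 15 has exactly φ(15) = 8 such elements.

Answer: 8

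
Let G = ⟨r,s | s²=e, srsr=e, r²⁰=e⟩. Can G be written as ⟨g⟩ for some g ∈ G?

Every cyclic group is abelian. But r·s = rs while s·r = r¹⁹s, so r·s ≠ s·r and G is not abelian. Hence G is not cyclic.

Answer: No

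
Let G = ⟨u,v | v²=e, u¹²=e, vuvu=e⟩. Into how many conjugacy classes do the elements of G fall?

The conjugacy classes (representative and size) are:
  [e] (size 1), [u¹¹] (size 2), [u²] (size 2), [u⁹] (size 2), [u⁴] (size 2), [u⁵] (size 2), [u⁶] (size 1), [v] (size 6), [uv] (size 6).
Class equation: 1 + 2 + 2 + 2 + 2 + 2 + 1 + 6 + 6 = 24 = |G|. So G has 9 conjugacy classes.

Answer: 9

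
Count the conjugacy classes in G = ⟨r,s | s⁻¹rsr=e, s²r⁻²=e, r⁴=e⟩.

The conjugacy classes (representative and size) are:
  [e] (size 1), [r³] (size 2), [r²] (size 1), [s⁻¹] (size 2), [rs⁻¹] (size 2).
Class equation: 1 + 2 + 1 + 2 + 2 = 8 = |G|. So G has 5 conjugacy classes.

Answer: 5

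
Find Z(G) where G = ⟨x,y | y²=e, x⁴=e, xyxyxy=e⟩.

An element z ∈ Z(G) iff z commutes with every generator.
For example e is central: e·x = x = x·e; e·y = y = y·e.
Whereas x ∉ Z(G) since x·y = xy ≠ yx = y·x.
Checking each of the 24 elements this way gives Z(G) = {e}, of order 1.

Answer: {e}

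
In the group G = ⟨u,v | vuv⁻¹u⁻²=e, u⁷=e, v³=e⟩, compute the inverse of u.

The order of u is 7 (smallest k with uᵏ = e), so u⁻¹ = u⁶ = u⁶.
Check: u · (u⁶) → u · u⁶ = e, giving e as required.

Answer: u⁶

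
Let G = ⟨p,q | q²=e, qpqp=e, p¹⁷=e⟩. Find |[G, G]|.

G' = [G, G] is generated by all commutators. The generator-pair commutators are: [p, q] = p².
The subgroup they normally generate is {e, p, p², p³, p⁴, p⁵, p⁶, p⁷, p⁸, p⁹, p¹⁰, p¹¹, p¹², p¹³, p¹⁴, p¹⁵, p¹⁶}, of order 17.
Check: |G/G'| = 34/17 = 2 is the order of the abelianisation.

Answer: 17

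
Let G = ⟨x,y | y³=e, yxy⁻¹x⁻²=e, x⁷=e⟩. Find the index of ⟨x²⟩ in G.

First find ord(x²) by computing successive powers:
  (x²)¹ = x², (x²)² = x⁴, (x²)³ = x⁶, (x²)⁴ = x, (x²)⁵ = x³, (x²)⁶ = x⁵, (x²)⁷ = e.
So |⟨x²⟩| = ord(x²) = 7. With |G| = 21, by Lagrange [G : ⟨x²⟩] = 21/7 = 3.

Answer: 3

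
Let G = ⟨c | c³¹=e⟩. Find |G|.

G is generated by a single element, so G is cyclic. The relator gives c³¹ = e and no smaller power is forced to be e, so the 31 powers {c, e, c², c³, c⁴, c⁵, c⁶, c⁷, c⁸, c⁹, c²², c²³, c²¹, c²⁰, c²⁴, c²⁵, c²⁶, c²⁷, c²⁸, c²⁹, c³⁰, c¹², c¹³, c¹¹, c¹⁰, c¹⁴, c¹⁵, c¹⁶, c¹⁷, c¹⁸, c¹⁹} are distinct. Hence |G| = 31.

Answer: 31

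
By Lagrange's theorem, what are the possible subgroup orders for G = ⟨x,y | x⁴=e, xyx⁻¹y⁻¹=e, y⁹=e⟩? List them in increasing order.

|G| = 36 = 2² · 3². By Lagrange's theorem the order of any subgroup divides 36; the divisors of 36 are 1, 2, 3, 4, 6, 9, 12, 18, 36.

Answer: 1, 2, 3, 4, 6, 9, 12, 18, 36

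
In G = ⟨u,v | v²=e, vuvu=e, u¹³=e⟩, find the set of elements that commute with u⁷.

⟨u⁷⟩ ⊆ C_G(u⁷) since powers of u⁷ commute with u⁷; so |C_G(u⁷)| ≥ |⟨u⁷⟩| = 13.
By orbit–stabilizer, |C_G(u⁷)| = |G| / |conj. class of u⁷| = 26 / 2 = 13.
The 13 elements commuting with u⁷ are {e, u, u², u³, u⁴, u⁵, u⁶, u⁷, u⁸, u⁹, u¹⁰, u¹¹, u¹²}.

Answer: {e, u, u², u³, u⁴, u⁵, u⁶, u⁷, u⁸, u⁹, u¹⁰, u¹¹, u¹²}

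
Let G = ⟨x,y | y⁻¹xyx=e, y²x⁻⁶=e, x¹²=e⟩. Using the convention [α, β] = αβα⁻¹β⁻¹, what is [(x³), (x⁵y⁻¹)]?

[(x³), (x⁵y⁻¹)] = (x³)·(x⁵y⁻¹)·(x³)⁻¹·(x⁵y⁻¹)⁻¹.
  (x³) · (x⁵y⁻¹) = x²y
  (x²y) · (x⁹) = x⁵y
  (x⁵y) · (x⁵y) = x⁶

Answer: x⁶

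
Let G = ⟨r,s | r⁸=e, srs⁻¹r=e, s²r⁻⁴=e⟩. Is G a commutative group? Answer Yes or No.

r·s = rs but s·r = r³s⁻¹, so r·s ≠ s·r and G is not abelian.

Answer: No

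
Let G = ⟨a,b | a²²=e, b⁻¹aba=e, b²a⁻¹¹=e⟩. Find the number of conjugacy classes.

The conjugacy classes (representative and size) are:
  [e] (size 1), [a²¹] (size 2), [a²] (size 2), [a³] (size 2), [a¹⁸] (size 2), [a¹⁷] (size 2), [a⁶] (size 2), [a⁷] (size 2), [a⁸] (size 2), [a¹³] (size 2), [a¹²] (size 2), [a¹¹] (size 1), [a¹⁰b] (size 11), [a⁷b] (size 11).
Class equation: 1 + 2 + 2 + 2 + 2 + 2 + 2 + 2 + 2 + 2 + 2 + 1 + 11 + 11 = 44 = |G|. So G has 14 conjugacy classes.

Answer: 14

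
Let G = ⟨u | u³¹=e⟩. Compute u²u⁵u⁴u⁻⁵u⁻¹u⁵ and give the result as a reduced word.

Multiply left to right, reducing at each step:
  (u²) · u⁵ = u⁷
  (u⁷) · u⁴ = u¹¹
  (u¹¹) · u⁻⁵ = u⁶
  (u⁶) · u⁻¹ = u⁵
  (u⁵) · u⁵ = u¹⁰

Answer: u¹⁰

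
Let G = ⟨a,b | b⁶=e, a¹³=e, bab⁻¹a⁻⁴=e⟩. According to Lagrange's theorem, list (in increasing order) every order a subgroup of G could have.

|G| = 78 = 2 · 3 · 13. By Lagrange's theorem the order of any subgroup divides 78; the divisors of 78 are 1, 2, 3, 6, 13, 26, 39, 78.

Answer: 1, 2, 3, 6, 13, 26, 39, 78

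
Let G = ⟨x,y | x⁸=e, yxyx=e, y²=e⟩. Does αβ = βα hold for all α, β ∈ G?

x·y = xy but y·x = x⁷y, so x·y ≠ y·x and G is not abelian.

Answer: No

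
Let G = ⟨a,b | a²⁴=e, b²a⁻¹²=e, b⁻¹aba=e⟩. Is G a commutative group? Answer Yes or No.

a·b = ab but b·a = a¹¹b⁻¹, so a·b ≠ b·a and G is not abelian.

Answer: No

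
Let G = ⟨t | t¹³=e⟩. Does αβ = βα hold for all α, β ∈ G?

G has a single generator, so G is cyclic and hence abelian.

Answer: Yes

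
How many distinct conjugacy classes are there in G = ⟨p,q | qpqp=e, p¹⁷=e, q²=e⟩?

The conjugacy classes (representative and size) are:
  [e] (size 1), [p¹⁶] (size 2), [p²] (size 2), [p³] (size 2), [p¹³] (size 2), [p¹²] (size 2), [p⁶] (size 2), [p¹⁰] (size 2), [p⁹] (size 2), [p⁷q] (size 17).
Class equation: 1 + 2 + 2 + 2 + 2 + 2 + 2 + 2 + 2 + 17 = 34 = |G|. So G has 10 conjugacy classes.

Answer: 10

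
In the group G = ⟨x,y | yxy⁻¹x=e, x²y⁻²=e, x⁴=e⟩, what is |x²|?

Compute successive powers until reaching e:
  (x²)¹ = x², (x²)² = e.
The smallest positive k with (x²)ᵏ = e is 2.

Answer: 2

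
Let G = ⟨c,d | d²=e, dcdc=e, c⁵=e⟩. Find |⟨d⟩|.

|⟨d⟩| equals the order of d. Compute successive powers until reaching e:
  d¹ = d, d² = e.
The smallest positive k with dᵏ = e is 2, so |⟨d⟩| = 2.

Answer: 2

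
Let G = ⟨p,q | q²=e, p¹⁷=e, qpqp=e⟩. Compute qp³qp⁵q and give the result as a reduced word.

Multiply left to right, reducing at each step:
  q · p³ = p¹⁴q
  (p¹⁴q) · q = p¹⁴
  (p¹⁴) · p⁵ = p²
  (p²) · q = p²q

Answer: p²q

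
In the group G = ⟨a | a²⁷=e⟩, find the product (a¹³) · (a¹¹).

Compute (a¹³) · (a¹¹) by multiplying left to right and reducing via the relations at each step:
  (a¹³) · a¹¹ = a²⁴

Answer: a²⁴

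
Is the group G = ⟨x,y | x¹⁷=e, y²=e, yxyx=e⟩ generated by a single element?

Every cyclic group is abelian. But x·y = xy while y·x = x¹⁶y, so x·y ≠ y·x and G is not abelian. Hence G is not cyclic.

Answer: No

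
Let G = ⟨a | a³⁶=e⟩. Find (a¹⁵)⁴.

Compute successive powers of (a¹⁵), reducing at each step:
  (a¹⁵)²: (a¹⁵) · a¹⁵ = a³⁰
  (a¹⁵)³: (a³⁰) · a¹⁵ = a⁹
  (a¹⁵)⁴: (a⁹) · a¹⁵ = a²⁴

Answer: a²⁴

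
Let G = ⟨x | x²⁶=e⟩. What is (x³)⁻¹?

The order of (x³) is 26 (smallest k with (x³)ᵏ = e), so (x³)⁻¹ = (x³)²⁵ = x²³.
Check: (x³) · (x²³) → (x³) · x²³ = e, giving e as required.

Answer: x²³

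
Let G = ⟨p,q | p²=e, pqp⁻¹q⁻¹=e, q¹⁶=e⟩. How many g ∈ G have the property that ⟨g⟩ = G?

⟨g⟩ = G would require ord(g) = |G| = 32, but the maximum element order in G is 16 < 32. So G is not cyclic and no single element generates it: the count is 0.

Answer: 0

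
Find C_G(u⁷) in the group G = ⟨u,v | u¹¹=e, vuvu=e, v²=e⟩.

⟨u⁷⟩ ⊆ C_G(u⁷) since powers of u⁷ commute with u⁷; so |C_G(u⁷)| ≥ |⟨u⁷⟩| = 11.
By orbit–stabilizer, |C_G(u⁷)| = |G| / |conj. class of u⁷| = 22 / 2 = 11.
The 11 elements commuting with u⁷ are {e, u, u², u³, u⁴, u⁵, u⁶, u⁷, u⁸, u⁹, u¹⁰}.

Answer: {e, u, u², u³, u⁴, u⁵, u⁶, u⁷, u⁸, u⁹, u¹⁰}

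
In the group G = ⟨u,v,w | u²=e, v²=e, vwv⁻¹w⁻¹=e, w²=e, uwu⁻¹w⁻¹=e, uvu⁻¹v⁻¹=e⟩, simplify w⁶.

Compute successive powers of w, reducing at each step:
  w²: w · w = e
  w³: e · w = w
  w⁴: w · w = e
  w⁵: e · w = w
  w⁶: w · w = e

Answer: e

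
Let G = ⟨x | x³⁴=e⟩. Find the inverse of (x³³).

The order of (x³³) is 34 (smallest k with (x³³)ᵏ = e), so (x³³)⁻¹ = (x³³)³³ = x.
Check: (x³³) · x → (x³³) · x = e, giving e as required.

Answer: x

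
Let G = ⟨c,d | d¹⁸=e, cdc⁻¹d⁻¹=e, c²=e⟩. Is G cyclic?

|G| = 36, but the maximum element order in G is 18 < 36. No single element generates all of G, so G is not cyclic.

Answer: No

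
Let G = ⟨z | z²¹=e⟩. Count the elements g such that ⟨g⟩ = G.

G is cyclic of order 21. An element generates G iff its order is 21, and a cyclic group of order 21 has exactly φ(21) = 12 such elements.

Answer: 12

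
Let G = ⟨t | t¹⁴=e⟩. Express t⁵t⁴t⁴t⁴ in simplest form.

Multiply left to right, reducing at each step:
  (t⁵) · t⁴ = t⁹
  (t⁹) · t⁴ = t¹³
  (t¹³) · t⁴ = t³

Answer: t³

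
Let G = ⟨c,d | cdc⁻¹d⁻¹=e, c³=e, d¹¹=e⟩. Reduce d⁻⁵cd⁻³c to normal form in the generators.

Multiply left to right, reducing at each step:
  (d⁶) · c = cd⁶
  (cd⁶) · d⁻³ = cd³
  (cd³) · c = c²d³

Answer: c²d³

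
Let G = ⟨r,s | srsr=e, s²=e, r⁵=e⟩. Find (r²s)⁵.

Compute successive powers of (r²s), reducing at each step:
  (r²s)²: (r²s) · r² = s;   s · s = e
  (r²s)³: e · r² = r²;   (r²) · s = r²s
  (r²s)⁴: (r²s) · r² = s;   s · s = e
  (r²s)⁵: e · r² = r²;   (r²) · s = r²s

Answer: r²s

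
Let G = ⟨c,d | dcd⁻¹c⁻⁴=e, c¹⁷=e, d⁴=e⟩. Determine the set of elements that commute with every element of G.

An element z ∈ Z(G) iff z commutes with every generator.
For example e is central: e·c = c = c·e; e·d = d = d·e.
Whereas c ∉ Z(G) since c·d = cd ≠ c⁴d = d·c.
Checking each of the 68 elements this way gives Z(G) = {e}, of order 1.

Answer: {e}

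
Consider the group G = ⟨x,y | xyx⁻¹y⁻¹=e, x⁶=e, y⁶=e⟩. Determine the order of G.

Enumerate words in the generators, reducing via the relations: the distinct elements are
  {e, x, y, xy, x², x³, x⁴, x⁵, y², y³, y⁴, y⁵, xy², xy³, xy⁴, xy⁵, x²y, x³y, x⁴y, x⁵y, x²y², x²y³, x²y⁴, x²y⁵, x³y², x³y³, x³y⁴, x³y⁵, x⁴y², x⁴y³, x⁴y⁴, x⁴y⁵, x⁵y², x⁵y³, x⁵y⁴, x⁵y⁵}.
No further products give new elements, so |G| = 36.

Answer: 36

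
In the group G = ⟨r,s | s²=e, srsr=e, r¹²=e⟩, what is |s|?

Compute successive powers until reaching e:
  s¹ = s, s² = e.
The smallest positive k with sᵏ = e is 2.

Answer: 2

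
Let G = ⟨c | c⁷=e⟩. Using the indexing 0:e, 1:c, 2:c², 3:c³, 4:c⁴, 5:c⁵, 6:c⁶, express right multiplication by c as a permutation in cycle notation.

(0 1 2 3 4 5 6)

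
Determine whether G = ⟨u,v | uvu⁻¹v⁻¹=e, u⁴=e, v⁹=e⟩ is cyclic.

|G| = 36. The element uv has order 36 (its powers give 36 distinct elements), so ⟨uv⟩ = G and G is cyclic.

Answer: Yes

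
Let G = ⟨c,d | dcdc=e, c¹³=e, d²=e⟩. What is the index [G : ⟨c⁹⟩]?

First find ord(c⁹) by computing successive powers:
  (c⁹)¹ = c⁹, (c⁹)² = c⁵, (c⁹)³ = c, (c⁹)⁴ = c¹⁰, (c⁹)⁵ = c⁶, (c⁹)⁶ = c², (c⁹)⁷ = c¹¹, (c⁹)⁸ = c⁷, (c⁹)⁹ = c³, (c⁹)¹⁰ = c¹², (c⁹)¹¹ = c⁸, (c⁹)¹² = c⁴, (c⁹)¹³ = e.
So |⟨c⁹⟩| = ord(c⁹) = 13. With |G| = 26, by Lagrange [G : ⟨c⁹⟩] = 26/13 = 2.

Answer: 2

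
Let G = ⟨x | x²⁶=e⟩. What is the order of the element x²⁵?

Compute successive powers until reaching e:
  (x²⁵)¹ = x²⁵, (x²⁵)² = x²⁴, (x²⁵)³ = x²³, (x²⁵)⁴ = x²², (x²⁵)⁵ = x²¹, (x²⁵)⁶ = x²⁰, (x²⁵)⁷ = x¹⁹, (x²⁵)⁸ = x¹⁸, (x²⁵)⁹ = x¹⁷, (x²⁵)¹⁰ = x¹⁶, (x²⁵)¹¹ = x¹⁵, (x²⁵)¹² = x¹⁴, (x²⁵)¹³ = x¹³, (x²⁵)¹⁴ = x¹², (x²⁵)¹⁵ = x¹¹, (x²⁵)¹⁶ = x¹⁰, (x²⁵)¹⁷ = x⁹, (x²⁵)¹⁸ = x⁸, (x²⁵)¹⁹ = x⁷, (x²⁵)²⁰ = x⁶, (x²⁵)²¹ = x⁵, (x²⁵)²² = x⁴, (x²⁵)²³ = x³, (x²⁵)²⁴ = x², (x²⁵)²⁵ = x, (x²⁵)²⁶ = e.
The smallest positive k with (x²⁵)ᵏ = e is 26.

Answer: 26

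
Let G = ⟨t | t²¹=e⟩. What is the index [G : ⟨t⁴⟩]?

First find ord(t⁴) by computing successive powers:
  (t⁴)¹ = t⁴, (t⁴)² = t⁸, (t⁴)³ = t¹², (t⁴)⁴ = t¹⁶, (t⁴)⁵ = t²⁰, (t⁴)⁶ = t³, (t⁴)⁷ = t⁷, (t⁴)⁸ = t¹¹, (t⁴)⁹ = t¹⁵, (t⁴)¹⁰ = t¹⁹, (t⁴)¹¹ = t², (t⁴)¹² = t⁶, (t⁴)¹³ = t¹⁰, (t⁴)¹⁴ = t¹⁴, (t⁴)¹⁵ = t¹⁸, (t⁴)¹⁶ = t, (t⁴)¹⁷ = t⁵, (t⁴)¹⁸ = t⁹, (t⁴)¹⁹ = t¹³, (t⁴)²⁰ = t¹⁷, (t⁴)²¹ = e.
So |⟨t⁴⟩| = ord(t⁴) = 21. With |G| = 21, by Lagrange [G : ⟨t⁴⟩] = 21/21 = 1.

Answer: 1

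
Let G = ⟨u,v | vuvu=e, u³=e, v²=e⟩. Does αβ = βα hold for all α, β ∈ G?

u·v = uv but v·u = u²v, so u·v ≠ v·u and G is not abelian.

Answer: No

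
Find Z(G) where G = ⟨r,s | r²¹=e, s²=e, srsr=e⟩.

An element z ∈ Z(G) iff z commutes with every generator.
For example e is central: e·r = r = r·e; e·s = s = s·e.
Whereas r ∉ Z(G) since r·s = rs ≠ r²⁰s = s·r.
Checking each of the 42 elements this way gives Z(G) = {e}, of order 1.

Answer: {e}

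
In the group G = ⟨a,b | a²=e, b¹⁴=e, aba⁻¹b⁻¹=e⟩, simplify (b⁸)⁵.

Compute successive powers of (b⁸), reducing at each step:
  (b⁸)²: (b⁸) · b⁸ = b²
  (b⁸)³: (b²) · b⁸ = b¹⁰
  (b⁸)⁴: (b¹⁰) · b⁸ = b⁴
  (b⁸)⁵: (b⁴) · b⁸ = b¹²

Answer: b¹²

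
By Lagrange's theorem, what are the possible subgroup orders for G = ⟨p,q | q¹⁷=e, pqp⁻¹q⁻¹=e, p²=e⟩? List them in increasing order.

|G| = 34 = 2 · 17. By Lagrange's theorem the order of any subgroup divides 34; the divisors of 34 are 1, 2, 17, 34.

Answer: 1, 2, 17, 34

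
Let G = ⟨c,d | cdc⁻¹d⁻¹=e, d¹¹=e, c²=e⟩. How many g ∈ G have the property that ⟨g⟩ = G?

G is cyclic of order 22. An element generates G iff its order is 22, and a cyclic group of order 22 has exactly φ(22) = 10 such elements.

Answer: 10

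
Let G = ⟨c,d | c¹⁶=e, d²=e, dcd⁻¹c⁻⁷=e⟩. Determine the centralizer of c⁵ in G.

⟨c⁵⟩ ⊆ C_G(c⁵) since powers of c⁵ commute with c⁵; so |C_G(c⁵)| ≥ |⟨c⁵⟩| = 16.
By orbit–stabilizer, |C_G(c⁵)| = |G| / |conj. class of c⁵| = 32 / 2 = 16.
The 16 elements commuting with c⁵ are {e, c, c², c³, c⁴, c⁵, c⁶, c⁷, c⁸, c⁹, c¹⁰, c¹¹, c¹², c¹³, c¹⁴, c¹⁵}.

Answer: {e, c, c², c³, c⁴, c⁵, c⁶, c⁷, c⁸, c⁹, c¹⁰, c¹¹, c¹², c¹³, c¹⁴, c¹⁵}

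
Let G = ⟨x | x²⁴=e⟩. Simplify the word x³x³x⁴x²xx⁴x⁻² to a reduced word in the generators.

Multiply left to right, reducing at each step:
  (x³) · x³ = x⁶
  (x⁶) · x⁴ = x¹⁰
  (x¹⁰) · x² = x¹²
  (x¹²) · x = x¹³
  (x¹³) · x⁴ = x¹⁷
  (x¹⁷) · x⁻² = x¹⁵

Answer: x¹⁵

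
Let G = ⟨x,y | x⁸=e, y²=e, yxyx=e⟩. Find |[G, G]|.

G' = [G, G] is generated by all commutators. The generator-pair commutators are: [x, y] = x².
The subgroup they normally generate is {e, x², x⁴, x⁶}, of order 4.
Check: |G/G'| = 16/4 = 4 is the order of the abelianisation.

Answer: 4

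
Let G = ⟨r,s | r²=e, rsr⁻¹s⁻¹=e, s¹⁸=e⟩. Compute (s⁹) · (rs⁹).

Compute (s⁹) · (rs⁹) by multiplying left to right and reducing via the relations at each step:
  (s⁹) · r = rs⁹
  (rs⁹) · s⁹ = r

Answer: r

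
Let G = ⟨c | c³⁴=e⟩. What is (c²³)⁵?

Compute successive powers of (c²³), reducing at each step:
  (c²³)²: (c²³) · c²³ = c¹²
  (c²³)³: (c¹²) · c²³ = c
  (c²³)⁴: c · c²³ = c²⁴
  (c²³)⁵: (c²⁴) · c²³ = c¹³

Answer: c¹³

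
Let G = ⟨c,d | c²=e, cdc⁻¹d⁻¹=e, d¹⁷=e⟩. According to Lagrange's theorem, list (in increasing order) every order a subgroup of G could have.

|G| = 34 = 2 · 17. By Lagrange's theorem the order of any subgroup divides 34; the divisors of 34 are 1, 2, 17, 34.

Answer: 1, 2, 17, 34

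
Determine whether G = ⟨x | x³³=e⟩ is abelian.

G has a single generator, so G is cyclic and hence abelian.

Answer: Yes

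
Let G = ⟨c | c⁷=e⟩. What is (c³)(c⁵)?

Compute (c³) · (c⁵) by multiplying left to right and reducing via the relations at each step:
  (c³) · c⁵ = c

Answer: c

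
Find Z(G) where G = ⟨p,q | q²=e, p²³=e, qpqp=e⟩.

An element z ∈ Z(G) iff z commutes with every generator.
For example e is central: e·p = p = p·e; e·q = q = q·e.
Whereas p ∉ Z(G) since p·q = pq ≠ p²²q = q·p.
Checking each of the 46 elements this way gives Z(G) = {e}, of order 1.

Answer: {e}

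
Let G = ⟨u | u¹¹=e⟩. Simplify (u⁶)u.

Compute (u⁶) · u by multiplying left to right and reducing via the relations at each step:
  (u⁶) · u = u⁷

Answer: u⁷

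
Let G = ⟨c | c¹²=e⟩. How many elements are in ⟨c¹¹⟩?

|⟨c¹¹⟩| equals the order of c¹¹. Compute successive powers until reaching e:
  (c¹¹)¹ = c¹¹, (c¹¹)² = c¹⁰, (c¹¹)³ = c⁹, (c¹¹)⁴ = c⁸, (c¹¹)⁵ = c⁷, (c¹¹)⁶ = c⁶, (c¹¹)⁷ = c⁵, (c¹¹)⁸ = c⁴, (c¹¹)⁹ = c³, (c¹¹)¹⁰ = c², (c¹¹)¹¹ = c, (c¹¹)¹² = e.
The smallest positive k with (c¹¹)ᵏ = e is 12, so |⟨c¹¹⟩| = 12.

Answer: 12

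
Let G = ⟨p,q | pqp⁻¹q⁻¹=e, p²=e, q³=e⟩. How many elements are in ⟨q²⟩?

|⟨q²⟩| equals the order of q². Compute successive powers until reaching e:
  (q²)¹ = q², (q²)² = q, (q²)³ = e.
The smallest positive k with (q²)ᵏ = e is 3, so |⟨q²⟩| = 3.

Answer: 3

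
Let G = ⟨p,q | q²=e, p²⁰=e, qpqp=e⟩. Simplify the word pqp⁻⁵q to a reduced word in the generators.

Multiply left to right, reducing at each step:
  p · q = pq
  (pq) · p⁻⁵ = p⁶q
  (p⁶q) · q = p⁶

Answer: p⁶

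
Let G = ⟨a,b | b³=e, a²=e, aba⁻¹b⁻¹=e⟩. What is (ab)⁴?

Compute successive powers of (ab), reducing at each step:
  (ab)²: (ab) · a = b;   b · b = b²
  (ab)³: (b²) · a = ab²;   (ab²) · b = a
  (ab)⁴: a · a = e;   e · b = b

Answer: b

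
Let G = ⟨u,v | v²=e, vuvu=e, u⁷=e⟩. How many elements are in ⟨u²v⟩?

|⟨u²v⟩| equals the order of u²v. Compute successive powers until reaching e:
  (u²v)¹ = u²v, (u²v)² = e.
The smallest positive k with (u²v)ᵏ = e is 2, so |⟨u²v⟩| = 2.

Answer: 2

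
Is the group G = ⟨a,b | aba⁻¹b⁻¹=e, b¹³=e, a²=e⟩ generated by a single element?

|G| = 26. The element ab has order 26 (its powers give 26 distinct elements), so ⟨ab⟩ = G and G is cyclic.

Answer: Yes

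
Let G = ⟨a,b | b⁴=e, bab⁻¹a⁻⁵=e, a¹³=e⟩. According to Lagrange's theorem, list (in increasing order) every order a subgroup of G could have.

|G| = 52 = 2² · 13. By Lagrange's theorem the order of any subgroup divides 52; the divisors of 52 are 1, 2, 4, 13, 26, 52.

Answer: 1, 2, 4, 13, 26, 52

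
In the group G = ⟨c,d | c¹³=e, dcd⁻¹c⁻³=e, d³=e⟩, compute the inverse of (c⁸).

The order of (c⁸) is 13 (smallest k with (c⁸)ᵏ = e), so (c⁸)⁻¹ = (c⁸)¹² = c⁵.
Check: (c⁸) · (c⁵) → (c⁸) · c⁵ = e, giving e as required.

Answer: c⁵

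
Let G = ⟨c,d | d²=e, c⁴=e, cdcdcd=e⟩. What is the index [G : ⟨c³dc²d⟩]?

First find ord(c³dc²d) by computing successive powers:
  (c³dc²d)¹ = c³dc²d, (c³dc²d)² = e.
So |⟨c³dc²d⟩| = ord(c³dc²d) = 2. With |G| = 24, by Lagrange [G : ⟨c³dc²d⟩] = 24/2 = 12.

Answer: 12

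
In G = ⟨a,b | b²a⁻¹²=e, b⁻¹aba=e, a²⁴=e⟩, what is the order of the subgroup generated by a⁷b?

|⟨a⁷b⟩| equals the order of a⁷b. Compute successive powers until reaching e:
  (a⁷b)¹ = a⁷b, (a⁷b)² = a¹², (a⁷b)³ = a⁷b⁻¹, (a⁷b)⁴ = e.
The smallest positive k with (a⁷b)ᵏ = e is 4, so |⟨a⁷b⟩| = 4.

Answer: 4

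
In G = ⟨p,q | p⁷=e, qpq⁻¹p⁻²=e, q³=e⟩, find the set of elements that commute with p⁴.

⟨p⁴⟩ ⊆ C_G(p⁴) since powers of p⁴ commute with p⁴; so |C_G(p⁴)| ≥ |⟨p⁴⟩| = 7.
By orbit–stabilizer, |C_G(p⁴)| = |G| / |conj. class of p⁴| = 21 / 3 = 7.
The 7 elements commuting with p⁴ are {e, p, p², p³, p⁴, p⁵, p⁶}.

Answer: {e, p, p², p³, p⁴, p⁵, p⁶}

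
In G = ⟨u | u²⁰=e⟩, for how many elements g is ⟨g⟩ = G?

G is cyclic of order 20. An element generates G iff its order is 20, and a cyclic group of order 20 has exactly φ(20) = 8 such elements.

Answer: 8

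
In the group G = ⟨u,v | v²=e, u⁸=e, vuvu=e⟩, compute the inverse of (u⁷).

The order of (u⁷) is 8 (smallest k with (u⁷)ᵏ = e), so (u⁷)⁻¹ = (u⁷)⁷ = u.
Check: (u⁷) · u → (u⁷) · u = e, giving e as required.

Answer: u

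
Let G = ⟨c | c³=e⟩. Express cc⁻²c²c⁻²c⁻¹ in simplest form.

Multiply left to right, reducing at each step:
  c · c⁻² = c²
  (c²) · c² = c
  c · c⁻² = c²
  (c²) · c⁻¹ = c

Answer: c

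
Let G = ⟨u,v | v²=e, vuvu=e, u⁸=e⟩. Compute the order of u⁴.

Compute successive powers until reaching e:
  (u⁴)¹ = u⁴, (u⁴)² = e.
The smallest positive k with (u⁴)ᵏ = e is 2.

Answer: 2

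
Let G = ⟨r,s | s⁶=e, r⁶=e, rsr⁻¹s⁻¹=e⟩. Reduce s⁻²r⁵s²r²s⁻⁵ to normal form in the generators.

Multiply left to right, reducing at each step:
  (s⁴) · r⁵ = r⁵s⁴
  (r⁵s⁴) · s² = r⁵
  (r⁵) · r² = r
  r · s⁻⁵ = rs

Answer: rs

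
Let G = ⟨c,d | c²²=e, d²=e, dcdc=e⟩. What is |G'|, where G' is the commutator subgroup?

G' = [G, G] is generated by all commutators. The generator-pair commutators are: [c, d] = c².
The subgroup they normally generate is {e, c², c⁴, c⁶, c⁸, c¹⁰, c¹², c¹⁴, c¹⁶, c¹⁸, c²⁰}, of order 11.
Check: |G/G'| = 44/11 = 4 is the order of the abelianisation.

Answer: 11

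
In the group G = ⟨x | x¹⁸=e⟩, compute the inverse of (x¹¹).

The order of (x¹¹) is 18 (smallest k with (x¹¹)ᵏ = e), so (x¹¹)⁻¹ = (x¹¹)¹⁷ = x⁷.
Check: (x¹¹) · (x⁷) → (x¹¹) · x⁷ = e, giving e as required.

Answer: x⁷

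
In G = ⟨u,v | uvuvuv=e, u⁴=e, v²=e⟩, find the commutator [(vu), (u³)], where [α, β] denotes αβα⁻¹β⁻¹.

[(vu), (u³)] = (vu)·(u³)·(vu)⁻¹·(u³)⁻¹.
  (vu) · (u³) = v
  v · (u³v) = uvu
  (uvu) · u = uvu²

Answer: uvu²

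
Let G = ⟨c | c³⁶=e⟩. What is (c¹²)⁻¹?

The order of (c¹²) is 3 (smallest k with (c¹²)ᵏ = e), so (c¹²)⁻¹ = (c¹²)² = c²⁴.
Check: (c¹²) · (c²⁴) → (c¹²) · c²⁴ = e, giving e as required.

Answer: c²⁴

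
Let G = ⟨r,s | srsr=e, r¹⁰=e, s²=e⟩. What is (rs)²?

Compute successive powers of (rs), reducing at each step:
  (rs)²: (rs) · r = s;   s · s = e

Answer: e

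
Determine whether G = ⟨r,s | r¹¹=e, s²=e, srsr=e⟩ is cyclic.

Every cyclic group is abelian. But r·s = rs while s·r = r¹⁰s, so r·s ≠ s·r and G is not abelian. Hence G is not cyclic.

Answer: No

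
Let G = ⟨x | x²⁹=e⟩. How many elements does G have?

G is generated by a single element, so G is cyclic. The relator gives x²⁹ = e and no smaller power is forced to be e, so the 29 powers {e, x, x², x³, x⁴, x⁵, x⁶, x⁷, x⁸, x⁹, x²², x²³, x²¹, x²⁰, x²⁴, x²⁵, x²⁶, x²⁷, x²⁸, x¹², x¹³, x¹¹, x¹⁰, x¹⁴, x¹⁵, x¹⁶, x¹⁷, x¹⁸, x¹⁹} are distinct. Hence |G| = 29.

Answer: 29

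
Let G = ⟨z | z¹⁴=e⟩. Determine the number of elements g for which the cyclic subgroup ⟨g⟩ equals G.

G is cyclic of order 14. An element generates G iff its order is 14, and a cyclic group of order 14 has exactly φ(14) = 6 such elements.

Answer: 6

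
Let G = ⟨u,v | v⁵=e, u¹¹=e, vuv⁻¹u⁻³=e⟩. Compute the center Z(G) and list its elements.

An element z ∈ Z(G) iff z commutes with every generator.
For example e is central: e·u = u = u·e; e·v = v = v·e.
Whereas u ∉ Z(G) since u·v = uv ≠ u³v = v·u.
Checking each of the 55 elements this way gives Z(G) = {e}, of order 1.

Answer: {e}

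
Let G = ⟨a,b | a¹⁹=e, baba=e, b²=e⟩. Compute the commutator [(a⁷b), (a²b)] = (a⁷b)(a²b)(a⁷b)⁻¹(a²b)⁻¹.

[(a⁷b), (a²b)] = (a⁷b)·(a²b)·(a⁷b)⁻¹·(a²b)⁻¹.
  (a⁷b) · (a²b) = a⁵
  (a⁵) · (a⁷b) = a¹²b
  (a¹²b) · (a²b) = a¹⁰

Answer: a¹⁰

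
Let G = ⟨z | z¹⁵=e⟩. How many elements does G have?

G is generated by a single element, so G is cyclic. The relator gives z¹⁵ = e and no smaller power is forced to be e, so the 15 powers {e, z, z², z³, z⁴, z⁵, z⁶, z⁷, z⁸, z⁹, z¹², z¹³, z¹¹, z¹⁰, z¹⁴} are distinct. Hence |G| = 15.

Answer: 15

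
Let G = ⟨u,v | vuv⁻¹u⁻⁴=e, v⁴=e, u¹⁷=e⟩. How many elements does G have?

Enumerate words in the generators, reducing via the relations: the distinct elements are
  {e, u, v, uv, u², u³, u⁴, u⁵, u⁶, u⁷, u⁸, u⁹, v², v³, uv², uv³, u²v, u³v, u¹², u¹³, u¹¹, u¹⁰, u¹⁴, u¹⁵, u¹⁶, u⁴v, u⁵v, u⁶v, u⁷v, u⁸v, u⁹v, u²v², u²v³, u³v², u³v³, u¹²v, u¹³v, u¹¹v, u¹⁰v, u¹⁴v, u¹⁵v, u¹⁶v, u⁴v², u⁴v³, u⁵v², u⁵v³, u⁶v², u⁶v³, u⁷v², u⁷v³, u⁸v², u⁸v³, u⁹v², u⁹v³, u¹²v², u¹²v³, u¹³v², u¹³v³, u¹¹v², u¹¹v³, u¹⁰v², u¹⁰v³, u¹⁴v², u¹⁴v³, u¹⁵v², u¹⁵v³, u¹⁶v², u¹⁶v³}.
No further products give new elements, so |G| = 68.

Answer: 68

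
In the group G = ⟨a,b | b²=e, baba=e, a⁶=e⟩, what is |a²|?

Compute successive powers until reaching e:
  (a²)¹ = a², (a²)² = a⁴, (a²)³ = e.
The smallest positive k with (a²)ᵏ = e is 3.

Answer: 3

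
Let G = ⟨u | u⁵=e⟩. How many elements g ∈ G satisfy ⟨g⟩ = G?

G is cyclic of order 5. An element generates G iff its order is 5, and a cyclic group of order 5 has exactly φ(5) = 4 such elements.

Answer: 4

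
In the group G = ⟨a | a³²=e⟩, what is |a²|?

Compute successive powers until reaching e:
  (a²)¹ = a², (a²)² = a⁴, (a²)³ = a⁶, (a²)⁴ = a⁸, (a²)⁵ = a¹⁰, (a²)⁶ = a¹², (a²)⁷ = a¹⁴, (a²)⁸ = a¹⁶, (a²)⁹ = a¹⁸, (a²)¹⁰ = a²⁰, (a²)¹¹ = a²², (a²)¹² = a²⁴, (a²)¹³ = a²⁶, (a²)¹⁴ = a²⁸, (a²)¹⁵ = a³⁰, (a²)¹⁶ = e.
The smallest positive k with (a²)ᵏ = e is 16.

Answer: 16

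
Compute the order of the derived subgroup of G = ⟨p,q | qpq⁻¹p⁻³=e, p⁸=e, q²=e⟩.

G' = [G, G] is generated by all commutators. The generator-pair commutators are: [p, q] = p⁶.
The subgroup they normally generate is {e, p², p⁴, p⁶}, of order 4.
Check: |G/G'| = 16/4 = 4 is the order of the abelianisation.

Answer: 4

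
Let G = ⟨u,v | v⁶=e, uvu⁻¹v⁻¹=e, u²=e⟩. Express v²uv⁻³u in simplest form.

Multiply left to right, reducing at each step:
  (v²) · u = uv²
  (uv²) · v⁻³ = uv⁵
  (uv⁵) · u = v⁵

Answer: v⁵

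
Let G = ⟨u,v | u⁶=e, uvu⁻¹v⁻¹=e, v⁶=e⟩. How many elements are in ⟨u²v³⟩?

|⟨u²v³⟩| equals the order of u²v³. Compute successive powers until reaching e:
  (u²v³)¹ = u²v³, (u²v³)² = u⁴, (u²v³)³ = v³, (u²v³)⁴ = u², (u²v³)⁵ = u⁴v³, (u²v³)⁶ = e.
The smallest positive k with (u²v³)ᵏ = e is 6, so |⟨u²v³⟩| = 6.

Answer: 6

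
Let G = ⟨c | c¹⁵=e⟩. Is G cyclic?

|G| = 15. The element c has order 15 (its powers give 15 distinct elements), so ⟨c⟩ = G and G is cyclic.

Answer: Yes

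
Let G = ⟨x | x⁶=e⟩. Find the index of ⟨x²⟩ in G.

First find ord(x²) by computing successive powers:
  (x²)¹ = x², (x²)² = x⁴, (x²)³ = e.
So |⟨x²⟩| = ord(x²) = 3. With |G| = 6, by Lagrange [G : ⟨x²⟩] = 6/3 = 2.

Answer: 2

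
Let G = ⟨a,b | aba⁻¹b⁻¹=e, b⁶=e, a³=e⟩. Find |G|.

Enumerate words in the generators, reducing via the relations: the distinct elements are
  {a, b, e, ab, a², b², b³, b⁴, b⁵, ab², ab³, ab⁴, ab⁵, a²b, a²b², a²b³, a²b⁴, a²b⁵}.
No further products give new elements, so |G| = 18.

Answer: 18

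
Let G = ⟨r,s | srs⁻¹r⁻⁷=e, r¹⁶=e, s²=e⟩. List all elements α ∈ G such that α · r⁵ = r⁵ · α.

⟨r⁵⟩ ⊆ C_G(r⁵) since powers of r⁵ commute with r⁵; so |C_G(r⁵)| ≥ |⟨r⁵⟩| = 16.
By orbit–stabilizer, |C_G(r⁵)| = |G| / |conj. class of r⁵| = 32 / 2 = 16.
The 16 elements commuting with r⁵ are {e, r, r², r³, r⁴, r⁵, r⁶, r⁷, r⁸, r⁹, r¹⁰, r¹¹, r¹², r¹³, r¹⁴, r¹⁵}.

Answer: {e, r, r², r³, r⁴, r⁵, r⁶, r⁷, r⁸, r⁹, r¹⁰, r¹¹, r¹², r¹³, r¹⁴, r¹⁵}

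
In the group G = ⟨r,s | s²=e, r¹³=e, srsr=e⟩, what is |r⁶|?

Compute successive powers until reaching e:
  (r⁶)¹ = r⁶, (r⁶)² = r¹², (r⁶)³ = r⁵, (r⁶)⁴ = r¹¹, (r⁶)⁵ = r⁴, (r⁶)⁶ = r¹⁰, (r⁶)⁷ = r³, (r⁶)⁸ = r⁹, (r⁶)⁹ = r², (r⁶)¹⁰ = r⁸, (r⁶)¹¹ = r, (r⁶)¹² = r⁷, (r⁶)¹³ = e.
The smallest positive k with (r⁶)ᵏ = e is 13.

Answer: 13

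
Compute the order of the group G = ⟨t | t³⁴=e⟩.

G is generated by a single element, so G is cyclic. The relator gives t³⁴ = e and no smaller power is forced to be e, so the 34 powers {e, t, t², t³, t⁴, t⁵, t⁶, t⁷, t⁸, t⁹, t²², t²³, t²¹, t²⁰, t²⁴, t²⁵, t²⁶, t²⁷, t²⁸, t²⁹, t³², t³³, t³¹, t³⁰, t¹², t¹³, t¹¹, t¹⁰, t¹⁴, t¹⁵, t¹⁶, t¹⁷, t¹⁸, t¹⁹} are distinct. Hence |G| = 34.

Answer: 34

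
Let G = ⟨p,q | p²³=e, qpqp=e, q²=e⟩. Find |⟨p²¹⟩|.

|⟨p²¹⟩| equals the order of p²¹. Compute successive powers until reaching e:
  (p²¹)¹ = p²¹, (p²¹)² = p¹⁹, (p²¹)³ = p¹⁷, (p²¹)⁴ = p¹⁵, (p²¹)⁵ = p¹³, (p²¹)⁶ = p¹¹, (p²¹)⁷ = p⁹, (p²¹)⁸ = p⁷, (p²¹)⁹ = p⁵, (p²¹)¹⁰ = p³, (p²¹)¹¹ = p, (p²¹)¹² = p²², (p²¹)¹³ = p²⁰, (p²¹)¹⁴ = p¹⁸, (p²¹)¹⁵ = p¹⁶, (p²¹)¹⁶ = p¹⁴, (p²¹)¹⁷ = p¹², (p²¹)¹⁸ = p¹⁰, (p²¹)¹⁹ = p⁸, (p²¹)²⁰ = p⁶, (p²¹)²¹ = p⁴, (p²¹)²² = p², (p²¹)²³ = e.
The smallest positive k with (p²¹)ᵏ = e is 23, so |⟨p²¹⟩| = 23.

Answer: 23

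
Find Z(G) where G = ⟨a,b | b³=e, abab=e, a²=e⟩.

An element z ∈ Z(G) iff z commutes with every generator.
For example e is central: e·a = a = a·e; e·b = b = b·e.
Whereas a ∉ Z(G) since a·b = ab ≠ ab² = b·a.
Checking each of the 6 elements this way gives Z(G) = {e}, of order 1.

Answer: {e}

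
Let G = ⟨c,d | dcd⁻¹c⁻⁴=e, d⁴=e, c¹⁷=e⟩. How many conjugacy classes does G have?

The conjugacy classes (representative and size) are:
  [e] (size 1), [c⁴] (size 4), [c²] (size 4), [c⁵] (size 4), [c¹¹] (size 4), [c⁷d] (size 17), [c³d²] (size 17), [c⁹d³] (size 17).
Class equation: 1 + 4 + 4 + 4 + 4 + 17 + 17 + 17 = 68 = |G|. So G has 8 conjugacy classes.

Answer: 8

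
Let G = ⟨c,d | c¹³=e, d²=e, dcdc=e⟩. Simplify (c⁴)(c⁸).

Compute (c⁴) · (c⁸) by multiplying left to right and reducing via the relations at each step:
  (c⁴) · c⁸ = c¹²

Answer: c¹²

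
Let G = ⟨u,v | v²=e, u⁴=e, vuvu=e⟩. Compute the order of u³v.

Compute successive powers until reaching e:
  (u³v)¹ = u³v, (u³v)² = e.
The smallest positive k with (u³v)ᵏ = e is 2.

Answer: 2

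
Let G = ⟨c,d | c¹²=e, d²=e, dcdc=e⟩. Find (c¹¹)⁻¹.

The order of (c¹¹) is 12 (smallest k with (c¹¹)ᵏ = e), so (c¹¹)⁻¹ = (c¹¹)¹¹ = c.
Check: (c¹¹) · c → (c¹¹) · c = e, giving e as required.

Answer: c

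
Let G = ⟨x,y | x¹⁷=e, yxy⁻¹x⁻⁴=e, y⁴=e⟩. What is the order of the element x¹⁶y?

Compute successive powers until reaching e:
  (x¹⁶y)¹ = x¹⁶y, (x¹⁶y)² = x¹²y², (x¹⁶y)³ = x¹³y³, (x¹⁶y)⁴ = e.
The smallest positive k with (x¹⁶y)ᵏ = e is 4.

Answer: 4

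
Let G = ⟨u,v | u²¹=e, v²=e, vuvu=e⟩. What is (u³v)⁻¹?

The order of (u³v) is 2 (smallest k with (u³v)ᵏ = e), so (u³v)⁻¹ = (u³v)¹ = u³v.
Check: (u³v) · (u³v) → (u³v) · u³ = v;   v · v = e, giving e as required.

Answer: u³v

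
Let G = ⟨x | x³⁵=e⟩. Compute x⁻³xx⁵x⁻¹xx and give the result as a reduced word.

Multiply left to right, reducing at each step:
  (x³²) · x = x³³
  (x³³) · x⁵ = x³
  (x³) · x⁻¹ = x²
  (x²) · x = x³
  (x³) · x = x⁴

Answer: x⁴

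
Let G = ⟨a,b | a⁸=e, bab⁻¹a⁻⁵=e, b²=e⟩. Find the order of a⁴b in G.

Compute successive powers until reaching e:
  (a⁴b)¹ = a⁴b, (a⁴b)² = e.
The smallest positive k with (a⁴b)ᵏ = e is 2.

Answer: 2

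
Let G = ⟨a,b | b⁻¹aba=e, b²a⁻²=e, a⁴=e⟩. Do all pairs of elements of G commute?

a·b = ab but b·a = ab⁻¹, so a·b ≠ b·a and G is not abelian.

Answer: No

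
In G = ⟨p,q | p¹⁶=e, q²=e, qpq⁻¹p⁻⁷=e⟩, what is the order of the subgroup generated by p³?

|⟨p³⟩| equals the order of p³. Compute successive powers until reaching e:
  (p³)¹ = p³, (p³)² = p⁶, (p³)³ = p⁹, (p³)⁴ = p¹², (p³)⁵ = p¹⁵, (p³)⁶ = p², (p³)⁷ = p⁵, (p³)⁸ = p⁸, (p³)⁹ = p¹¹, (p³)¹⁰ = p¹⁴, (p³)¹¹ = p, (p³)¹² = p⁴, (p³)¹³ = p⁷, (p³)¹⁴ = p¹⁰, (p³)¹⁵ = p¹³, (p³)¹⁶ = e.
The smallest positive k with (p³)ᵏ = e is 16, so |⟨p³⟩| = 16.

Answer: 16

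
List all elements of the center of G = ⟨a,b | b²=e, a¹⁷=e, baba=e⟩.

An element z ∈ Z(G) iff z commutes with every generator.
For example e is central: e·a = a = a·e; e·b = b = b·e.
Whereas a ∉ Z(G) since a·b = ab ≠ a¹⁶b = b·a.
Checking each of the 34 elements this way gives Z(G) = {e}, of order 1.

Answer: {e}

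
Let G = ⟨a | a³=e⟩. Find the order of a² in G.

Compute successive powers until reaching e:
  (a²)¹ = a², (a²)² = a, (a²)³ = e.
The smallest positive k with (a²)ᵏ = e is 3.

Answer: 3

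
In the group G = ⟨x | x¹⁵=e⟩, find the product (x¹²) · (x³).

Compute (x¹²) · (x³) by multiplying left to right and reducing via the relations at each step:
  (x¹²) · x³ = e

Answer: e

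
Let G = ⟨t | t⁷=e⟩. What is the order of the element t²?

Compute successive powers until reaching e:
  (t²)¹ = t², (t²)² = t⁴, (t²)³ = t⁶, (t²)⁴ = t, (t²)⁵ = t³, (t²)⁶ = t⁵, (t²)⁷ = e.
The smallest positive k with (t²)ᵏ = e is 7.

Answer: 7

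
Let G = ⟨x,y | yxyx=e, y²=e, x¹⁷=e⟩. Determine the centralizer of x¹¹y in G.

⟨x¹¹y⟩ ⊆ C_G(x¹¹y) since powers of x¹¹y commute with x¹¹y; so |C_G(x¹¹y)| ≥ |⟨x¹¹y⟩| = 2.
By orbit–stabilizer, |C_G(x¹¹y)| = |G| / |conj. class of x¹¹y| = 34 / 17 = 2.
The 2 elements commuting with x¹¹y are {e, x¹¹y}.

Answer: {e, x¹¹y}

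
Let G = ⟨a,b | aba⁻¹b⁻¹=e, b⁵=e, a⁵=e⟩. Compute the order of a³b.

Compute successive powers until reaching e:
  (a³b)¹ = a³b, (a³b)² = ab², (a³b)³ = a⁴b³, (a³b)⁴ = a²b⁴, (a³b)⁵ = e.
The smallest positive k with (a³b)ᵏ = e is 5.

Answer: 5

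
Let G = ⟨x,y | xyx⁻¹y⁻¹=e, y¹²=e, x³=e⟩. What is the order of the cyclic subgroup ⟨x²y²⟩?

|⟨x²y²⟩| equals the order of x²y². Compute successive powers until reaching e:
  (x²y²)¹ = x²y², (x²y²)² = xy⁴, (x²y²)³ = y⁶, (x²y²)⁴ = x²y⁸, (x²y²)⁵ = xy¹⁰, (x²y²)⁶ = e.
The smallest positive k with (x²y²)ᵏ = e is 6, so |⟨x²y²⟩| = 6.

Answer: 6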